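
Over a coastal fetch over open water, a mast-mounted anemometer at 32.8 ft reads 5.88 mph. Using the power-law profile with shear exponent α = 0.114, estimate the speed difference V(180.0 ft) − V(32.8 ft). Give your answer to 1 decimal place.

Power law: V₂ = V₁ · (z₂/z₁)^α = 5.88 × (5.4878)^0.114 = 7.1395 mph
ΔV = 7.1395 − 5.88 = 1.2595 mph

1.3 mph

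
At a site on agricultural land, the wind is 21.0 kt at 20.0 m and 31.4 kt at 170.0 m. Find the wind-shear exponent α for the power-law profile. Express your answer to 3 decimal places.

Power law: V₂/V₁ = (z₂/z₁)^α ⇒ α = ln(V₂/V₁) / ln(z₂/z₁)
α = ln(31.4/21.0) / ln(170.0/20.0) = ln(1.4952) / ln(8.5000)
  = 0.40229 / 2.14007 = 0.18798

α ≈ 0.188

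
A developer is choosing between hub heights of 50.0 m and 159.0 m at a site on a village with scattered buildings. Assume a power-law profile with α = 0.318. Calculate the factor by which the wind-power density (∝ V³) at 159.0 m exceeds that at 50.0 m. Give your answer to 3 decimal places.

Speed ratio: V_B/V_A = (z_B/z_A)^α = (159.0/50.0)^0.318 = (3.1800)^0.318 = 1.44468
Power-density ratio: P_B/P_A = (V_B/V_A)³ = (1.44468)³ = 3.01520

3.015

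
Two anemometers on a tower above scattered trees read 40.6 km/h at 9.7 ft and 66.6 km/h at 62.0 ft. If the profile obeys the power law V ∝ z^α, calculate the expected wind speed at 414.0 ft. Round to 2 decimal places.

110.53 km/h

First find α: α = ln(V₂/V₁)/ln(z₂/z₁) = ln(66.6/40.6)/ln(62.0/9.7) = 0.49494/1.85501 = 0.2668
Extrapolate from 62.0 ft to 414.0 ft: V₃ = 66.6 × (414.0/62.0)^0.2668 = 66.6 × 1.6596 = 110.5322 km/h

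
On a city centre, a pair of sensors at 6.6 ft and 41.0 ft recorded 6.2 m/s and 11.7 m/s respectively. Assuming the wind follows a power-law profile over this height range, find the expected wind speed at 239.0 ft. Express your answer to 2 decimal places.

First find α: α = ln(V₂/V₁)/ln(z₂/z₁) = ln(11.7/6.2)/ln(41.0/6.6) = 0.63504/1.82650 = 0.3477
Extrapolate from 41.0 ft to 239.0 ft: V₃ = 11.7 × (239.0/41.0)^0.3477 = 11.7 × 1.8458 = 21.5961 m/s

21.60 m/s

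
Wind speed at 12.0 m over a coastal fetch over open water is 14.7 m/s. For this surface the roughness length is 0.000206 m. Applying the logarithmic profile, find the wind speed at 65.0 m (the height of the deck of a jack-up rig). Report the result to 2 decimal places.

Log law: V(z) ∝ ln(z/z₀), so V₂/V₁ = ln(z₂/z₀) / ln(z₁/z₀).
ln(65.0/0.000206) = 12.6620, ln(12.0/0.000206) = 10.9725
V₂ = 14.7 × 12.6620/10.9725 = 14.7 × 1.1540 = 16.9634 m/s

16.96 m/s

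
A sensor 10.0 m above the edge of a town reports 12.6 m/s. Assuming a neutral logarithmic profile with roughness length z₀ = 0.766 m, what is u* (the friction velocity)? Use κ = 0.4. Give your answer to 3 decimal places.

u* ≈ 1.962 m/s

Log law: V(z) = (u*/κ) · ln(z/z₀) ⇒ u* = κ · V / ln(z/z₀)
u* = 0.4 × 12.6 / ln(10.0/0.766) = 0.4 × 12.6 / 2.5692
   = 5.0400 / 2.5692 = 1.9617 m/s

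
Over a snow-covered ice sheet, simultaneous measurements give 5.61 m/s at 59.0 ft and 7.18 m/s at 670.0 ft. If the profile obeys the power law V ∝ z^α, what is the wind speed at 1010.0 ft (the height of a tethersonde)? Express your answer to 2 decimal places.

First find α: α = ln(V₂/V₁)/ln(z₂/z₁) = ln(7.18/5.61)/ln(670.0/59.0) = 0.24675/2.42974 = 0.1016
Extrapolate from 670.0 ft to 1010.0 ft: V₃ = 7.18 × (1010.0/670.0)^0.1016 = 7.18 × 1.0426 = 7.4856 m/s

7.49 m/s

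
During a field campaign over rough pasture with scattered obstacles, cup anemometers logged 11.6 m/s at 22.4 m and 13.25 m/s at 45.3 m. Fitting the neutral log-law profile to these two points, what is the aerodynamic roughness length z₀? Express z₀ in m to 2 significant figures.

Log law: V(z) ∝ ln(z/z₀). With r = V₁/V₂ = 11.6/13.25 = 0.87547,
r · ln(z₂/z₀) = ln(z₁/z₀) ⇒ ln z₀ = (ln z₁ − r·ln z₂)/(1 − r)
ln z₀ = (3.10906 − 0.87547×3.81331) / 0.12453 = -1.8420
z₀ = exp(-1.8420) = 0.1585 m

z₀ ≈ 0.16 m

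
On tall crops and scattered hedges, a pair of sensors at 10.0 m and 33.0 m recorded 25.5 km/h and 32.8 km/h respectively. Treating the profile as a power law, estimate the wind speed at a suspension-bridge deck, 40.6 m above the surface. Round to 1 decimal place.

First find α: α = ln(V₂/V₁)/ln(z₂/z₁) = ln(32.8/25.5)/ln(33.0/10.0) = 0.25175/1.19392 = 0.2109
Extrapolate from 33.0 m to 40.6 m: V₃ = 32.8 × (40.6/33.0)^0.2109 = 32.8 × 1.0447 = 34.2652 km/h

34.3 km/h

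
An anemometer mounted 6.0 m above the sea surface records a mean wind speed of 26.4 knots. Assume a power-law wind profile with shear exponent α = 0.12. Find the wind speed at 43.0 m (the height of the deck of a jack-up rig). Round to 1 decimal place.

33.4 knots

Power-law profile: V₂ = V₁ · (z₂/z₁)^α
V₂ = 26.4 × (43.0/6.0)^0.12 = 26.4 × (7.1667)^0.12
    = 26.4 × 1.2666 = 33.4381 knots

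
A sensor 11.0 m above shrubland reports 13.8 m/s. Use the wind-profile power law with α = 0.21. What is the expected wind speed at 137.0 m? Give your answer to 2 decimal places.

Power-law profile: V₂ = V₁ · (z₂/z₁)^α
V₂ = 13.8 × (137.0/11.0)^0.21 = 13.8 × (12.4545)^0.21
    = 13.8 × 1.6983 = 23.4368 m/s

23.44 m/s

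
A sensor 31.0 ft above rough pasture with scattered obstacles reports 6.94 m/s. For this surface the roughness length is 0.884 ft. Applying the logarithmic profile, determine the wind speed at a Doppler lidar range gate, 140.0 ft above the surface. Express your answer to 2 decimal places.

9.88 m/s

Log law: V(z) ∝ ln(z/z₀), so V₂/V₁ = ln(z₂/z₀) / ln(z₁/z₀).
ln(140.0/0.884) = 5.0649, ln(31.0/0.884) = 3.5573
V₂ = 6.94 × 5.0649/3.5573 = 6.94 × 1.4238 = 9.8813 m/s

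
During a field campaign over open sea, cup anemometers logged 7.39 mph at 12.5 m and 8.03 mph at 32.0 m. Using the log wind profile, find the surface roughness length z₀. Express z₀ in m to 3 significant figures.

Log law: V(z) ∝ ln(z/z₀). With r = V₁/V₂ = 7.39/8.03 = 0.92030,
r · ln(z₂/z₀) = ln(z₁/z₀) ⇒ ln z₀ = (ln z₁ − r·ln z₂)/(1 − r)
ln z₀ = (2.52573 − 0.92030×3.46574) / 0.07970 = -8.3284
z₀ = exp(-8.3284) = 0.0002416 m

z₀ ≈ 0.000242 m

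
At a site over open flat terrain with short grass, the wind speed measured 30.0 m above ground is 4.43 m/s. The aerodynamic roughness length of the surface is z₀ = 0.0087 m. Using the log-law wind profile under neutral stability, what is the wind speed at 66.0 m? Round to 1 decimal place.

Log law: V(z) ∝ ln(z/z₀), so V₂/V₁ = ln(z₂/z₀) / ln(z₁/z₀).
ln(66.0/0.0087) = 8.9341, ln(30.0/0.0087) = 8.1456
V₂ = 4.43 × 8.9341/8.1456 = 4.43 × 1.0968 = 4.8588 m/s

4.9 m/s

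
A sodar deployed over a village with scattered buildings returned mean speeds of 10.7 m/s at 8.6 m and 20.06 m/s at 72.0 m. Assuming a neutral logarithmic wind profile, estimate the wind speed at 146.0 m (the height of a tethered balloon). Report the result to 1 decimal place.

Log law: V ∝ ln(z/z₀). From the pair, with r = V₁/V₂ = 0.53340,
ln z₀ = (ln z₁ − r·ln z₂)/(1 − r) = (2.1518 − 0.53340×4.2767)/0.46660 = -0.2773 → z₀ = 0.7578 m
V₃ = V₁ · ln(z₃/z₀)/ln(z₁/z₀) = 10.7 × 5.2610/2.4291 = 23.1740 m/s

23.2 m/s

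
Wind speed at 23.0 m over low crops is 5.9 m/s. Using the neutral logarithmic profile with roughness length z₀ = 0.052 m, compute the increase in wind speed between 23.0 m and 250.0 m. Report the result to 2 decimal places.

2.31 m/s

Log law: V₂ = V₁ · ln(z₂/z₀)/ln(z₁/z₀) = 5.9 × 8.4780/6.0920 = 8.2108 m/s
ΔV = 8.2108 − 5.9 = 2.3108 m/s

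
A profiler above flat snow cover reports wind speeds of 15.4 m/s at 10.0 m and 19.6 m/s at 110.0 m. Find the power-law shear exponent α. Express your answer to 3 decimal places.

Power law: V₂/V₁ = (z₂/z₁)^α ⇒ α = ln(V₂/V₁) / ln(z₂/z₁)
α = ln(19.6/15.4) / ln(110.0/10.0) = ln(1.2727) / ln(11.0000)
  = 0.24116 / 2.39790 = 0.10057

α ≈ 0.101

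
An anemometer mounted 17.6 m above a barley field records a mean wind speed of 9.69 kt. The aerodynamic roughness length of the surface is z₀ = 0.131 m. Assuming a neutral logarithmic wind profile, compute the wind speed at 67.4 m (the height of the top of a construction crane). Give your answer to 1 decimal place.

12.3 kt

Log law: V(z) ∝ ln(z/z₀), so V₂/V₁ = ln(z₂/z₀) / ln(z₁/z₀).
ln(67.4/0.131) = 6.2432, ln(17.6/0.131) = 4.9005
V₂ = 9.69 × 6.2432/4.9005 = 9.69 × 1.2740 = 12.3451 kt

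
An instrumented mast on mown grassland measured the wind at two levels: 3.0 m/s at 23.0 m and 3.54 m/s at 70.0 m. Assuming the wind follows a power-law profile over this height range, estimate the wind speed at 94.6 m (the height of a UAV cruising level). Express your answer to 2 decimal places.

3.70 m/s

First find α: α = ln(V₂/V₁)/ln(z₂/z₁) = ln(3.54/3.0)/ln(70.0/23.0) = 0.16551/1.11300 = 0.1487
Extrapolate from 70.0 m to 94.6 m: V₃ = 3.54 × (94.6/70.0)^0.1487 = 3.54 × 1.0458 = 3.7021 m/s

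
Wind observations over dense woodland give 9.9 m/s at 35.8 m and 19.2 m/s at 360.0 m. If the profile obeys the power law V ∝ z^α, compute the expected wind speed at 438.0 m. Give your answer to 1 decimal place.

First find α: α = ln(V₂/V₁)/ln(z₂/z₁) = ln(19.2/9.9)/ln(360.0/35.8) = 0.66238/2.30816 = 0.2870
Extrapolate from 360.0 m to 438.0 m: V₃ = 19.2 × (438.0/360.0)^0.2870 = 19.2 × 1.0579 = 20.3116 m/s

20.3 m/s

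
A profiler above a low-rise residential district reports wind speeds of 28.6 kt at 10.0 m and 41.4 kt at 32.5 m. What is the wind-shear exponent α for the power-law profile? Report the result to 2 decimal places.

Power law: V₂/V₁ = (z₂/z₁)^α ⇒ α = ln(V₂/V₁) / ln(z₂/z₁)
α = ln(41.4/28.6) / ln(32.5/10.0) = ln(1.4476) / ln(3.2500)
  = 0.36987 / 1.17865 = 0.31381

α ≈ 0.31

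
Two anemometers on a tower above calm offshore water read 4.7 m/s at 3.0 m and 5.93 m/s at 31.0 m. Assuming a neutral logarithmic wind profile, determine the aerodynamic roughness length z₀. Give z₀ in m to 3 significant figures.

z₀ ≈ 0.000400 m

Log law: V(z) ∝ ln(z/z₀). With r = V₁/V₂ = 4.7/5.93 = 0.79258,
r · ln(z₂/z₀) = ln(z₁/z₀) ⇒ ln z₀ = (ln z₁ − r·ln z₂)/(1 − r)
ln z₀ = (1.09861 − 0.79258×3.43399) / 0.20742 = -7.8252
z₀ = exp(-7.8252) = 0.0003995 m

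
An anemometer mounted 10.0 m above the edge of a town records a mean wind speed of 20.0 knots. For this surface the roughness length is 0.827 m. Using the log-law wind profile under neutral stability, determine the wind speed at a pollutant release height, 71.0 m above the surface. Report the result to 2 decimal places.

Log law: V(z) ∝ ln(z/z₀), so V₂/V₁ = ln(z₂/z₀) / ln(z₁/z₀).
ln(71.0/0.827) = 4.4526, ln(10.0/0.827) = 2.4925
V₂ = 20.0 × 4.4526/2.4925 = 20.0 × 1.7864 = 35.7277 knots

35.73 knots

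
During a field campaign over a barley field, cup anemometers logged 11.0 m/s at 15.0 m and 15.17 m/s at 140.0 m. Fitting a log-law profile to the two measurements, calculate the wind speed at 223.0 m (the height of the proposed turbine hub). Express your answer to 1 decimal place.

16.0 m/s

Log law: V ∝ ln(z/z₀). From the pair, with r = V₁/V₂ = 0.72512,
ln z₀ = (ln z₁ − r·ln z₂)/(1 − r) = (2.7081 − 0.72512×4.9416)/0.27488 = -3.1839 → z₀ = 0.04142 m
V₃ = V₁ · ln(z₃/z₀)/ln(z₁/z₀) = 11.0 × 8.5911/5.8920 = 16.0391 m/s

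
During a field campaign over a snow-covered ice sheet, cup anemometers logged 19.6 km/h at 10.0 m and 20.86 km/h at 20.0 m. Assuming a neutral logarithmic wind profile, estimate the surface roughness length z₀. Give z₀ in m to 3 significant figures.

z₀ ≈ 0.000208 m

Log law: V(z) ∝ ln(z/z₀). With r = V₁/V₂ = 19.6/20.86 = 0.93960,
r · ln(z₂/z₀) = ln(z₁/z₀) ⇒ ln z₀ = (ln z₁ − r·ln z₂)/(1 − r)
ln z₀ = (2.30259 − 0.93960×2.99573) / 0.06040 = -8.4797
z₀ = exp(-8.4797) = 0.0002076 m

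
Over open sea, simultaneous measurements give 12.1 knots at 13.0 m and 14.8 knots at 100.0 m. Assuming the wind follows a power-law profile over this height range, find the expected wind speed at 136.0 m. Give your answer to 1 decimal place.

First find α: α = ln(V₂/V₁)/ln(z₂/z₁) = ln(14.8/12.1)/ln(100.0/13.0) = 0.20142/2.04022 = 0.0987
Extrapolate from 100.0 m to 136.0 m: V₃ = 14.8 × (136.0/100.0)^0.0987 = 14.8 × 1.0308 = 15.2562 knots

15.3 knots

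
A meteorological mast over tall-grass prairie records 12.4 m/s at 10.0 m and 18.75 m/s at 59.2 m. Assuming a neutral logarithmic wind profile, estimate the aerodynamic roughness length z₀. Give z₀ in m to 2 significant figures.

z₀ ≈ 0.31 m

Log law: V(z) ∝ ln(z/z₀). With r = V₁/V₂ = 12.4/18.75 = 0.66133,
r · ln(z₂/z₀) = ln(z₁/z₀) ⇒ ln z₀ = (ln z₁ − r·ln z₂)/(1 − r)
ln z₀ = (2.30259 − 0.66133×4.08092) / 0.33867 = -1.1701
z₀ = exp(-1.1701) = 0.3103 m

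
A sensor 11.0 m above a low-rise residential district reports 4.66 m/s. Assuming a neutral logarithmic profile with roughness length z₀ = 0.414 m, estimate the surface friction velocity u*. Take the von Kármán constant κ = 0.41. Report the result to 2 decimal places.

u* ≈ 0.58 m/s

Log law: V(z) = (u*/κ) · ln(z/z₀) ⇒ u* = κ · V / ln(z/z₀)
u* = 0.41 × 4.66 / ln(11.0/0.414) = 0.41 × 4.66 / 3.2798
   = 1.9106 / 3.2798 = 0.5825 m/s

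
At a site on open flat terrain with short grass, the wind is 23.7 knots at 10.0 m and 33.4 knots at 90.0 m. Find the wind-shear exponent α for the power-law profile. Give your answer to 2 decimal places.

α ≈ 0.16

Power law: V₂/V₁ = (z₂/z₁)^α ⇒ α = ln(V₂/V₁) / ln(z₂/z₁)
α = ln(33.4/23.7) / ln(90.0/10.0) = ln(1.4093) / ln(9.0000)
  = 0.34308 / 2.19722 = 0.15614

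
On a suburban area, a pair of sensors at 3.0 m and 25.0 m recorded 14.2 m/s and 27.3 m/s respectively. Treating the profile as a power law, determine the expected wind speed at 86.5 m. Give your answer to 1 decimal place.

40.0 m/s

First find α: α = ln(V₂/V₁)/ln(z₂/z₁) = ln(27.3/14.2)/ln(25.0/3.0) = 0.65364/2.12026 = 0.3083
Extrapolate from 25.0 m to 86.5 m: V₃ = 27.3 × (86.5/25.0)^0.3083 = 27.3 × 1.4662 = 40.0269 m/s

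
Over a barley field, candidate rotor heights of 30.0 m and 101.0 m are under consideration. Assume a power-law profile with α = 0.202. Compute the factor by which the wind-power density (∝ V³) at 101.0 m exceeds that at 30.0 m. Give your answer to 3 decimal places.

2.087

Speed ratio: V_B/V_A = (z_B/z_A)^α = (101.0/30.0)^0.202 = (3.3667)^0.202 = 1.27789
Power-density ratio: P_B/P_A = (V_B/V_A)³ = (1.27789)³ = 2.08681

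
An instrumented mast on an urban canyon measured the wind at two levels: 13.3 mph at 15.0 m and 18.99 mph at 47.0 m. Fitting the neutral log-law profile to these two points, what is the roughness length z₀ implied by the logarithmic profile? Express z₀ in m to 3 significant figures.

z₀ ≈ 1.04 m

Log law: V(z) ∝ ln(z/z₀). With r = V₁/V₂ = 13.3/18.99 = 0.70037,
r · ln(z₂/z₀) = ln(z₁/z₀) ⇒ ln z₀ = (ln z₁ − r·ln z₂)/(1 − r)
ln z₀ = (2.70805 − 0.70037×3.85015) / 0.29963 = 0.0385
z₀ = exp(0.0385) = 1.039 m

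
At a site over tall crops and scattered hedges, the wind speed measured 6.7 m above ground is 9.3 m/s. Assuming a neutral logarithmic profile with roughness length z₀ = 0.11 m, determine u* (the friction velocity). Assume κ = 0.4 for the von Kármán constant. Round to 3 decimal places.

Log law: V(z) = (u*/κ) · ln(z/z₀) ⇒ u* = κ · V / ln(z/z₀)
u* = 0.4 × 9.3 / ln(6.7/0.11) = 0.4 × 9.3 / 4.1094
   = 3.7200 / 4.1094 = 0.9052 m/s

u* ≈ 0.905 m/s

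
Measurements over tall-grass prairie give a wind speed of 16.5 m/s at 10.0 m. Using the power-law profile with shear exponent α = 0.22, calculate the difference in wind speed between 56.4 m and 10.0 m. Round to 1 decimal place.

Power law: V₂ = V₁ · (z₂/z₁)^α = 16.5 × (5.6400)^0.22 = 24.1416 m/s
ΔV = 24.1416 − 16.5 = 7.6416 m/s

7.6 m/s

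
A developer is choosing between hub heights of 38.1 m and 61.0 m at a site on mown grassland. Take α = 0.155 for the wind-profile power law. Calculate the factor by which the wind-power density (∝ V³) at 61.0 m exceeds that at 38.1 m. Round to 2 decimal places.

1.24

Speed ratio: V_B/V_A = (z_B/z_A)^α = (61.0/38.1)^0.155 = (1.6010)^0.155 = 1.07568
Power-density ratio: P_B/P_A = (V_B/V_A)³ = (1.07568)³ = 1.24465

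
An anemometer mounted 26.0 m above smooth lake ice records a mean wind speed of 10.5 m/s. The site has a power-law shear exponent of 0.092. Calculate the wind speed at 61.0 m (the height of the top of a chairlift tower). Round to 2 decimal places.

Power-law profile: V₂ = V₁ · (z₂/z₁)^α
V₂ = 10.5 × (61.0/26.0)^0.092 = 10.5 × (2.3462)^0.092
    = 10.5 × 1.0816 = 11.3570 m/s

11.36 m/s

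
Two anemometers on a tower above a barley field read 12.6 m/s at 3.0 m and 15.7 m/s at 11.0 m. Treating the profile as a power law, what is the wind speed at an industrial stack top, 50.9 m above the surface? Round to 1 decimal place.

First find α: α = ln(V₂/V₁)/ln(z₂/z₁) = ln(15.7/12.6)/ln(11.0/3.0) = 0.21996/1.29928 = 0.1693
Extrapolate from 11.0 m to 50.9 m: V₃ = 15.7 × (50.9/11.0)^0.1693 = 15.7 × 1.2961 = 20.3487 m/s

20.3 m/s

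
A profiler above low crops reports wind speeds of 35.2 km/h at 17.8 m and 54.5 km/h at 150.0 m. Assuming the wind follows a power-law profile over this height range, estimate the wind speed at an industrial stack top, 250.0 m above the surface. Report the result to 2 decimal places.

60.52 km/h

First find α: α = ln(V₂/V₁)/ln(z₂/z₁) = ln(54.5/35.2)/ln(150.0/17.8) = 0.43715/2.13144 = 0.2051
Extrapolate from 150.0 m to 250.0 m: V₃ = 54.5 × (250.0/150.0)^0.2051 = 54.5 × 1.1105 = 60.5198 km/h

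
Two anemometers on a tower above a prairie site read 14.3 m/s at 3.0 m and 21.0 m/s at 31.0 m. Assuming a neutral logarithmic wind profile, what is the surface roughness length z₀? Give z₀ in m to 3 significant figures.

Log law: V(z) ∝ ln(z/z₀). With r = V₁/V₂ = 14.3/21.0 = 0.68095,
r · ln(z₂/z₀) = ln(z₁/z₀) ⇒ ln z₀ = (ln z₁ − r·ln z₂)/(1 − r)
ln z₀ = (1.09861 − 0.68095×3.43399) / 0.31905 = -3.8858
z₀ = exp(-3.8858) = 0.02053 m

z₀ ≈ 0.0205 m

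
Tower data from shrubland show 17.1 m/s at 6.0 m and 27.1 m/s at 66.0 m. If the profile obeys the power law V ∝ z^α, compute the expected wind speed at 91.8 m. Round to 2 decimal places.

First find α: α = ln(V₂/V₁)/ln(z₂/z₁) = ln(27.1/17.1)/ln(66.0/6.0) = 0.46046/2.39790 = 0.1920
Extrapolate from 66.0 m to 91.8 m: V₃ = 27.1 × (91.8/66.0)^0.1920 = 27.1 × 1.0654 = 28.8726 m/s

28.87 m/s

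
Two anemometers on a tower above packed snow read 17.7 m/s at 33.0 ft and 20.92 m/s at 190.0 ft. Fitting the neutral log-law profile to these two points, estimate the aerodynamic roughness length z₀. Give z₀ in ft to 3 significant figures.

Log law: V(z) ∝ ln(z/z₀). With r = V₁/V₂ = 17.7/20.92 = 0.84608,
r · ln(z₂/z₀) = ln(z₁/z₀) ⇒ ln z₀ = (ln z₁ − r·ln z₂)/(1 − r)
ln z₀ = (3.49651 − 0.84608×5.24702) / 0.15392 = -6.1259
z₀ = exp(-6.1259) = 0.002186 ft

z₀ ≈ 0.00219 ft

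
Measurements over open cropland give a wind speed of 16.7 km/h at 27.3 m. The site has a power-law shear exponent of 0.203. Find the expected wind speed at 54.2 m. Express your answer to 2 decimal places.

Power-law profile: V₂ = V₁ · (z₂/z₁)^α
V₂ = 16.7 × (54.2/27.3)^0.203 = 16.7 × (1.9853)^0.203
    = 16.7 × 1.1494 = 19.1945 km/h

19.19 km/h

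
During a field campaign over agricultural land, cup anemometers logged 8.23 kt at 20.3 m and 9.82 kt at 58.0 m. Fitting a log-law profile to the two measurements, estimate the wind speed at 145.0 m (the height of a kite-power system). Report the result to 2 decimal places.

11.21 kt

Log law: V ∝ ln(z/z₀). From the pair, with r = V₁/V₂ = 0.83809,
ln z₀ = (ln z₁ − r·ln z₂)/(1 − r) = (3.0106 − 0.83809×4.0604)/0.16191 = -2.4234 → z₀ = 0.08862 m
V₃ = V₁ · ln(z₃/z₀)/ln(z₁/z₀) = 8.23 × 7.4001/5.4340 = 11.2078 kt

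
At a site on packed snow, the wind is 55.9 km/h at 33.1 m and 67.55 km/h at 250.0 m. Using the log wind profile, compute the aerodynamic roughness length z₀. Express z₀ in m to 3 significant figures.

z₀ ≈ 0.00202 m

Log law: V(z) ∝ ln(z/z₀). With r = V₁/V₂ = 55.9/67.55 = 0.82754,
r · ln(z₂/z₀) = ln(z₁/z₀) ⇒ ln z₀ = (ln z₁ − r·ln z₂)/(1 − r)
ln z₀ = (3.49953 − 0.82754×5.52146) / 0.17246 = -6.2022
z₀ = exp(-6.2022) = 0.002025 m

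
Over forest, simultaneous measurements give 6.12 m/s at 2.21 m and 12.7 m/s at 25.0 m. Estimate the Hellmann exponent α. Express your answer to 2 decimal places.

α ≈ 0.30

Power law: V₂/V₁ = (z₂/z₁)^α ⇒ α = ln(V₂/V₁) / ln(z₂/z₁)
α = ln(12.7/6.12) / ln(25.0/2.21) = ln(2.0752) / ln(11.3122)
  = 0.73004 / 2.42588 = 0.30094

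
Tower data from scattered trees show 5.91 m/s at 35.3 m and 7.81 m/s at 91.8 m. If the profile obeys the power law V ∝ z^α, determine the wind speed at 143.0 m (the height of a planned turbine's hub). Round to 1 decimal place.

8.9 m/s

First find α: α = ln(V₂/V₁)/ln(z₂/z₁) = ln(7.81/5.91)/ln(91.8/35.3) = 0.27876/0.95573 = 0.2917
Extrapolate from 91.8 m to 143.0 m: V₃ = 7.81 × (143.0/91.8)^0.2917 = 7.81 × 1.1380 = 8.8878 m/s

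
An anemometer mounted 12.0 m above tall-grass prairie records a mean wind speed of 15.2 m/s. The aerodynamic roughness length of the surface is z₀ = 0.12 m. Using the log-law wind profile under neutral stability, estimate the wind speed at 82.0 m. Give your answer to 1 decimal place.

21.5 m/s

Log law: V(z) ∝ ln(z/z₀), so V₂/V₁ = ln(z₂/z₀) / ln(z₁/z₀).
ln(82.0/0.12) = 6.5270, ln(12.0/0.12) = 4.6052
V₂ = 15.2 × 6.5270/4.6052 = 15.2 × 1.4173 = 21.5432 m/s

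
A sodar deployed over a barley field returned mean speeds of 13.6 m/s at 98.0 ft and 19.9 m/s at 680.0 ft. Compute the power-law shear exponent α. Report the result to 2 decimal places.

α ≈ 0.20

Power law: V₂/V₁ = (z₂/z₁)^α ⇒ α = ln(V₂/V₁) / ln(z₂/z₁)
α = ln(19.9/13.6) / ln(680.0/98.0) = ln(1.4632) / ln(6.9388)
  = 0.38065 / 1.93713 = 0.19650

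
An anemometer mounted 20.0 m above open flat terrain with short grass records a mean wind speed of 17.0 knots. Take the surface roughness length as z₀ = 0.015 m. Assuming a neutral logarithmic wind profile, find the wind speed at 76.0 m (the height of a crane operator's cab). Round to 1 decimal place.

Log law: V(z) ∝ ln(z/z₀), so V₂/V₁ = ln(z₂/z₀) / ln(z₁/z₀).
ln(76.0/0.015) = 8.5304, ln(20.0/0.015) = 7.1954
V₂ = 17.0 × 8.5304/7.1954 = 17.0 × 1.1855 = 20.1541 knots

20.2 knots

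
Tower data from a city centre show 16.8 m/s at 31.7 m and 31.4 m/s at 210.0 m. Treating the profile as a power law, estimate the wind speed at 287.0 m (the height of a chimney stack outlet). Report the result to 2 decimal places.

34.82 m/s

First find α: α = ln(V₂/V₁)/ln(z₂/z₁) = ln(31.4/16.8)/ln(210.0/31.7) = 0.62543/1.89079 = 0.3308
Extrapolate from 210.0 m to 287.0 m: V₃ = 31.4 × (287.0/210.0)^0.3308 = 31.4 × 1.1089 = 34.8180 m/s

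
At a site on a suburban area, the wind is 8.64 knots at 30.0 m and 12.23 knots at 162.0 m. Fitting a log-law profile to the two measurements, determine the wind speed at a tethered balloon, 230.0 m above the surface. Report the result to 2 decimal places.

Log law: V ∝ ln(z/z₀). From the pair, with r = V₁/V₂ = 0.70646,
ln z₀ = (ln z₁ − r·ln z₂)/(1 − r) = (3.4012 − 0.70646×5.0876)/0.29354 = -0.6574 → z₀ = 0.5182 m
V₃ = V₁ · ln(z₃/z₀)/ln(z₁/z₀) = 8.64 × 6.0955/4.0586 = 12.9761 knots

12.98 knots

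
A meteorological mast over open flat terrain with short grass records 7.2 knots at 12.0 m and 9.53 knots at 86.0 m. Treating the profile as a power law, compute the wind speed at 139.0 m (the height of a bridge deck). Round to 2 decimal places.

10.20 knots

First find α: α = ln(V₂/V₁)/ln(z₂/z₁) = ln(9.53/7.2)/ln(86.0/12.0) = 0.28036/1.96944 = 0.1424
Extrapolate from 86.0 m to 139.0 m: V₃ = 9.53 × (139.0/86.0)^0.1424 = 9.53 × 1.0707 = 10.2041 knots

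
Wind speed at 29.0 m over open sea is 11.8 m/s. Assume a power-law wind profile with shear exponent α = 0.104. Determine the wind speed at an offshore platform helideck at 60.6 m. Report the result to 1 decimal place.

12.7 m/s

Power-law profile: V₂ = V₁ · (z₂/z₁)^α
V₂ = 11.8 × (60.6/29.0)^0.104 = 11.8 × (2.0897)^0.104
    = 11.8 × 1.0797 = 12.7400 m/s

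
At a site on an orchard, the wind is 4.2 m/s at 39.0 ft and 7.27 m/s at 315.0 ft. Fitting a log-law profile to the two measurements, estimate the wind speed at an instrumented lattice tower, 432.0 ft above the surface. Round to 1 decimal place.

Log law: V ∝ ln(z/z₀). From the pair, with r = V₁/V₂ = 0.57772,
ln z₀ = (ln z₁ − r·ln z₂)/(1 − r) = (3.6636 − 0.57772×5.7526)/0.42228 = 0.8056 → z₀ = 2.238 ft
V₃ = V₁ · ln(z₃/z₀)/ln(z₁/z₀) = 4.2 × 5.2628/2.8579 = 7.7342 m/s

7.7 m/s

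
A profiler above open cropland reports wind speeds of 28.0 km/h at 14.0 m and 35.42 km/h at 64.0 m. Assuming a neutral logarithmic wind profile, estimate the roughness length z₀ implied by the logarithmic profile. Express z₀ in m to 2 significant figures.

z₀ ≈ 0.045 m

Log law: V(z) ∝ ln(z/z₀). With r = V₁/V₂ = 28.0/35.42 = 0.79051,
r · ln(z₂/z₀) = ln(z₁/z₀) ⇒ ln z₀ = (ln z₁ − r·ln z₂)/(1 − r)
ln z₀ = (2.63906 − 0.79051×4.15888) / 0.20949 = -3.0961
z₀ = exp(-3.0961) = 0.04522 m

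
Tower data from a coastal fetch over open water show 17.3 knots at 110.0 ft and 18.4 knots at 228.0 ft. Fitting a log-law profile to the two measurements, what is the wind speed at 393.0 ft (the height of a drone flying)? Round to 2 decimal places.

19.22 knots

Log law: V ∝ ln(z/z₀). From the pair, with r = V₁/V₂ = 0.94022,
ln z₀ = (ln z₁ − r·ln z₂)/(1 − r) = (4.7005 − 0.94022×5.4293)/0.05978 = -6.7626 → z₀ = 0.001156 ft
V₃ = V₁ · ln(z₃/z₀)/ln(z₁/z₀) = 17.3 × 12.7364/11.4631 = 19.2217 knots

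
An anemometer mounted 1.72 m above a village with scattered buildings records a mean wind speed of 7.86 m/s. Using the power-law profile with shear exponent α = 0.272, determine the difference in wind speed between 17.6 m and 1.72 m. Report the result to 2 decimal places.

Power law: V₂ = V₁ · (z₂/z₁)^α = 7.86 × (10.2326)^0.272 = 14.7958 m/s
ΔV = 14.7958 − 7.86 = 6.9358 m/s

6.94 m/s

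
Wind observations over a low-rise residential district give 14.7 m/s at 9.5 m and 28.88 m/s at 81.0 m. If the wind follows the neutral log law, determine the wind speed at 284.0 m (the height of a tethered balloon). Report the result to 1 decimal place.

37.2 m/s

Log law: V ∝ ln(z/z₀). From the pair, with r = V₁/V₂ = 0.50900,
ln z₀ = (ln z₁ − r·ln z₂)/(1 − r) = (2.2513 − 0.50900×4.3944)/0.49100 = 0.0295 → z₀ = 1.030 m
V₃ = V₁ · ln(z₃/z₀)/ln(z₁/z₀) = 14.7 × 5.6194/2.2217 = 37.1804 m/s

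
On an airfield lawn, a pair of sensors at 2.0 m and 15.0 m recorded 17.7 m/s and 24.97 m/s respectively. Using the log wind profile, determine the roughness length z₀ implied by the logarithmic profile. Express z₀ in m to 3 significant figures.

z₀ ≈ 0.0148 m

Log law: V(z) ∝ ln(z/z₀). With r = V₁/V₂ = 17.7/24.97 = 0.70885,
r · ln(z₂/z₀) = ln(z₁/z₀) ⇒ ln z₀ = (ln z₁ − r·ln z₂)/(1 − r)
ln z₀ = (0.69315 − 0.70885×2.70805) / 0.29115 = -4.2125
z₀ = exp(-4.2125) = 0.01481 m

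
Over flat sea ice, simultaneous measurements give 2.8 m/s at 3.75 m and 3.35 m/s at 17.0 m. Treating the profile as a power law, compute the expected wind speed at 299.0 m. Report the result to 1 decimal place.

4.7 m/s

First find α: α = ln(V₂/V₁)/ln(z₂/z₁) = ln(3.35/2.8)/ln(17.0/3.75) = 0.17934/1.51146 = 0.1187
Extrapolate from 17.0 m to 299.0 m: V₃ = 3.35 × (299.0/17.0)^0.1187 = 3.35 × 1.4052 = 4.7076 m/s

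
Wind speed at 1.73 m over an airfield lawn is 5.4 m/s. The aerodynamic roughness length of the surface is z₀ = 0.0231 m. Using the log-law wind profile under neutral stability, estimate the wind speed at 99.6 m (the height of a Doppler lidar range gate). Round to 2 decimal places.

Log law: V(z) ∝ ln(z/z₀), so V₂/V₁ = ln(z₂/z₀) / ln(z₁/z₀).
ln(99.6/0.0231) = 8.3691, ln(1.73/0.0231) = 4.3160
V₂ = 5.4 × 8.3691/4.3160 = 5.4 × 1.9391 = 10.4709 m/s

10.47 m/s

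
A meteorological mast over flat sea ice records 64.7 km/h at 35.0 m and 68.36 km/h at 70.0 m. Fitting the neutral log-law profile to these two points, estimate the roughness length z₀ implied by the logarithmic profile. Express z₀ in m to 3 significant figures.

Log law: V(z) ∝ ln(z/z₀). With r = V₁/V₂ = 64.7/68.36 = 0.94646,
r · ln(z₂/z₀) = ln(z₁/z₀) ⇒ ln z₀ = (ln z₁ − r·ln z₂)/(1 − r)
ln z₀ = (3.55535 − 0.94646×4.24850) / 0.05354 = -8.6978
z₀ = exp(-8.6978) = 0.0001669 m

z₀ ≈ 0.000167 m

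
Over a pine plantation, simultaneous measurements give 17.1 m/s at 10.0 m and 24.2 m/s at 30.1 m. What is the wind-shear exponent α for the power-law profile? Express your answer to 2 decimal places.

Power law: V₂/V₁ = (z₂/z₁)^α ⇒ α = ln(V₂/V₁) / ln(z₂/z₁)
α = ln(24.2/17.1) / ln(30.1/10.0) = ln(1.4152) / ln(3.0100)
  = 0.34727 / 1.10194 = 0.31515

α ≈ 0.32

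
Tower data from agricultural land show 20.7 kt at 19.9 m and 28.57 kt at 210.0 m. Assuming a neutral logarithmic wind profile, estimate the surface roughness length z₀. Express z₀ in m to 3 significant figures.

z₀ ≈ 0.0405 m

Log law: V(z) ∝ ln(z/z₀). With r = V₁/V₂ = 20.7/28.57 = 0.72454,
r · ln(z₂/z₀) = ln(z₁/z₀) ⇒ ln z₀ = (ln z₁ − r·ln z₂)/(1 − r)
ln z₀ = (2.99072 − 0.72454×5.34711) / 0.27546 = -3.2071
z₀ = exp(-3.2071) = 0.04047 m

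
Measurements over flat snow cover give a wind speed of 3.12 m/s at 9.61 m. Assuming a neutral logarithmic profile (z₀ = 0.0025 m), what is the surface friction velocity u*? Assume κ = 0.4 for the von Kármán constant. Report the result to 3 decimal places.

u* ≈ 0.151 m/s

Log law: V(z) = (u*/κ) · ln(z/z₀) ⇒ u* = κ · V / ln(z/z₀)
u* = 0.4 × 3.12 / ln(9.61/0.0025) = 0.4 × 3.12 / 8.2543
   = 1.2480 / 8.2543 = 0.1512 m/s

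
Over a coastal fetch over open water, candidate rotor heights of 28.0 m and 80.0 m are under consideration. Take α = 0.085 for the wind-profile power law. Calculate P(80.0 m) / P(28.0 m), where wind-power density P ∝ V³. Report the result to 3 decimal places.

Speed ratio: V_B/V_A = (z_B/z_A)^α = (80.0/28.0)^0.085 = (2.8571)^0.085 = 1.09334
Power-density ratio: P_B/P_A = (V_B/V_A)³ = (1.09334)³ = 1.30696

1.307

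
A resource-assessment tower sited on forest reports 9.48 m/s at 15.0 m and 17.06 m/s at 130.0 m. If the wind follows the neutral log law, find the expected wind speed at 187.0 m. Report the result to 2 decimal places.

Log law: V ∝ ln(z/z₀). From the pair, with r = V₁/V₂ = 0.55569,
ln z₀ = (ln z₁ − r·ln z₂)/(1 − r) = (2.7081 − 0.55569×4.8675)/0.44431 = 0.0073 → z₀ = 1.007 m
V₃ = V₁ · ln(z₃/z₀)/ln(z₁/z₀) = 9.48 × 5.2238/2.7008 = 18.3362 m/s

18.34 m/s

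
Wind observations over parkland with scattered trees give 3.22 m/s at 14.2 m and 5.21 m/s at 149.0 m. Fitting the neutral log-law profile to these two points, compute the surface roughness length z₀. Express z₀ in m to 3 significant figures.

Log law: V(z) ∝ ln(z/z₀). With r = V₁/V₂ = 3.22/5.21 = 0.61804,
r · ln(z₂/z₀) = ln(z₁/z₀) ⇒ ln z₀ = (ln z₁ − r·ln z₂)/(1 − r)
ln z₀ = (2.65324 − 0.61804×5.00395) / 0.38196 = -1.1504
z₀ = exp(-1.1504) = 0.3165 m

z₀ ≈ 0.317 m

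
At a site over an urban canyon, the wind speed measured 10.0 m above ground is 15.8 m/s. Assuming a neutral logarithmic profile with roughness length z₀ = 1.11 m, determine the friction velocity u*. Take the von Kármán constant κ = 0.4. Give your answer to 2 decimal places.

u* ≈ 2.88 m/s

Log law: V(z) = (u*/κ) · ln(z/z₀) ⇒ u* = κ · V / ln(z/z₀)
u* = 0.4 × 15.8 / ln(10.0/1.11) = 0.4 × 15.8 / 2.1982
   = 6.3200 / 2.1982 = 2.8750 m/s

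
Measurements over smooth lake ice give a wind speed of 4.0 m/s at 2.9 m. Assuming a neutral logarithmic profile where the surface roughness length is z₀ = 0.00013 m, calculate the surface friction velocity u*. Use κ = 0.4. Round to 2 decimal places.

u* ≈ 0.16 m/s

Log law: V(z) = (u*/κ) · ln(z/z₀) ⇒ u* = κ · V / ln(z/z₀)
u* = 0.4 × 4.0 / ln(2.9/0.00013) = 0.4 × 4.0 / 10.0127
   = 1.6000 / 10.0127 = 0.1598 m/s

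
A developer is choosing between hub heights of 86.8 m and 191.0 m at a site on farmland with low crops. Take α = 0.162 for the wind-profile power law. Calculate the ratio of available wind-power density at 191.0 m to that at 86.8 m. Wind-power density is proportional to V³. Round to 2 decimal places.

1.47

Speed ratio: V_B/V_A = (z_B/z_A)^α = (191.0/86.8)^0.162 = (2.2005)^0.162 = 1.13628
Power-density ratio: P_B/P_A = (V_B/V_A)³ = (1.13628)³ = 1.46711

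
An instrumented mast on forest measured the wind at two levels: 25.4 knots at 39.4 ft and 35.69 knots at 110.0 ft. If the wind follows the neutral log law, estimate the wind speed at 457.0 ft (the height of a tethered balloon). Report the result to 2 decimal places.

49.96 knots

Log law: V ∝ ln(z/z₀). From the pair, with r = V₁/V₂ = 0.71168,
ln z₀ = (ln z₁ − r·ln z₂)/(1 − r) = (3.6738 − 0.71168×4.7005)/0.28832 = 1.1394 → z₀ = 3.125 ft
V₃ = V₁ · ln(z₃/z₀)/ln(z₁/z₀) = 25.4 × 4.9853/2.5344 = 49.9637 knots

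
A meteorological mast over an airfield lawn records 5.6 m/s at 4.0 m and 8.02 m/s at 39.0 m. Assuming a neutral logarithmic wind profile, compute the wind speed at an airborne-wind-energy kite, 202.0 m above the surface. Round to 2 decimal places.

9.77 m/s

Log law: V ∝ ln(z/z₀). From the pair, with r = V₁/V₂ = 0.69825,
ln z₀ = (ln z₁ − r·ln z₂)/(1 − r) = (1.3863 − 0.69825×3.6636)/0.30175 = -3.8834 → z₀ = 0.02058 m
V₃ = V₁ · ln(z₃/z₀)/ln(z₁/z₀) = 5.6 × 9.1917/5.2697 = 9.7678 m/s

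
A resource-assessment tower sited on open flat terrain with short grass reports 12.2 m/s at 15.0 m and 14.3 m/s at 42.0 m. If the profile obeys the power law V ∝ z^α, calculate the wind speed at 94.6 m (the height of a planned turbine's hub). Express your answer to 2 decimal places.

16.21 m/s

First find α: α = ln(V₂/V₁)/ln(z₂/z₁) = ln(14.3/12.2)/ln(42.0/15.0) = 0.15882/1.02962 = 0.1543
Extrapolate from 42.0 m to 94.6 m: V₃ = 14.3 × (94.6/42.0)^0.1543 = 14.3 × 1.1334 = 16.2081 m/s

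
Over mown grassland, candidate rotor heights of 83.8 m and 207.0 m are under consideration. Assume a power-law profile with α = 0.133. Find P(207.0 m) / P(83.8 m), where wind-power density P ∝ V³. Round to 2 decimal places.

1.43

Speed ratio: V_B/V_A = (z_B/z_A)^α = (207.0/83.8)^0.133 = (2.4702)^0.133 = 1.12780
Power-density ratio: P_B/P_A = (V_B/V_A)³ = (1.12780)³ = 1.43449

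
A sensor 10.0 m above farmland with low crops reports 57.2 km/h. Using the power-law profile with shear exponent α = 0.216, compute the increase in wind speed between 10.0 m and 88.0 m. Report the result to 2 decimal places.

34.30 km/h

Power law: V₂ = V₁ · (z₂/z₁)^α = 57.2 × (8.8000)^0.216 = 91.4965 km/h
ΔV = 91.4965 − 57.2 = 34.2965 km/h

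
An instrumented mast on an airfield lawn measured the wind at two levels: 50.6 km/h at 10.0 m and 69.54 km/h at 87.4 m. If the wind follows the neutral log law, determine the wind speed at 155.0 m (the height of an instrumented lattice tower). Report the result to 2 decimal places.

74.55 km/h

Log law: V ∝ ln(z/z₀). From the pair, with r = V₁/V₂ = 0.72764,
ln z₀ = (ln z₁ − r·ln z₂)/(1 − r) = (2.3026 − 0.72764×4.4705)/0.27236 = -3.4892 → z₀ = 0.03053 m
V₃ = V₁ · ln(z₃/z₀)/ln(z₁/z₀) = 50.6 × 8.5326/5.7918 = 74.5454 km/h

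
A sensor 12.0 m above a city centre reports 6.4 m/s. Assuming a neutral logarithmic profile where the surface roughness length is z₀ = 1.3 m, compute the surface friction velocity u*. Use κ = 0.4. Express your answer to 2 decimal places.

Log law: V(z) = (u*/κ) · ln(z/z₀) ⇒ u* = κ · V / ln(z/z₀)
u* = 0.4 × 6.4 / ln(12.0/1.3) = 0.4 × 6.4 / 2.2225
   = 2.5600 / 2.2225 = 1.1518 m/s

u* ≈ 1.15 m/s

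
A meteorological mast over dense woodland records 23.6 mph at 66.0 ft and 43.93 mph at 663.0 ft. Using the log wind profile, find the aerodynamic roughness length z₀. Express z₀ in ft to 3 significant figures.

Log law: V(z) ∝ ln(z/z₀). With r = V₁/V₂ = 23.6/43.93 = 0.53722,
r · ln(z₂/z₀) = ln(z₁/z₀) ⇒ ln z₀ = (ln z₁ − r·ln z₂)/(1 − r)
ln z₀ = (4.18965 − 0.53722×6.49677) / 0.46278 = 1.5114
z₀ = exp(1.5114) = 4.533 ft

z₀ ≈ 4.53 ft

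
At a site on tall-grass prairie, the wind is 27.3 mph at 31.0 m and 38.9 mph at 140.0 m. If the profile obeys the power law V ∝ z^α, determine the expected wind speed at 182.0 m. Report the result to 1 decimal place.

41.4 mph

First find α: α = ln(V₂/V₁)/ln(z₂/z₁) = ln(38.9/27.3)/ln(140.0/31.0) = 0.35411/1.50766 = 0.2349
Extrapolate from 140.0 m to 182.0 m: V₃ = 38.9 × (182.0/140.0)^0.2349 = 38.9 × 1.0636 = 41.3725 mph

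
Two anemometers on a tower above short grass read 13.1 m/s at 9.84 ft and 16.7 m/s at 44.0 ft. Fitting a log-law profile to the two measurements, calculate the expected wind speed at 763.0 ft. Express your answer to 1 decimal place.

Log law: V ∝ ln(z/z₀). From the pair, with r = V₁/V₂ = 0.78443,
ln z₀ = (ln z₁ − r·ln z₂)/(1 − r) = (2.2865 − 0.78443×3.7842)/0.21557 = -3.1636 → z₀ = 0.04227 ft
V₃ = V₁ · ln(z₃/z₀)/ln(z₁/z₀) = 13.1 × 9.8009/5.4501 = 23.5577 m/s

23.6 m/s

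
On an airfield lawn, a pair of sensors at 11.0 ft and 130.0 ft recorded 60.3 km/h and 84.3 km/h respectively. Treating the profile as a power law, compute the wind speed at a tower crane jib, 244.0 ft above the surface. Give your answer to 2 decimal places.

91.82 km/h

First find α: α = ln(V₂/V₁)/ln(z₂/z₁) = ln(84.3/60.3)/ln(130.0/11.0) = 0.33505/2.46964 = 0.1357
Extrapolate from 130.0 ft to 244.0 ft: V₃ = 84.3 × (244.0/130.0)^0.1357 = 84.3 × 1.0892 = 91.8175 km/h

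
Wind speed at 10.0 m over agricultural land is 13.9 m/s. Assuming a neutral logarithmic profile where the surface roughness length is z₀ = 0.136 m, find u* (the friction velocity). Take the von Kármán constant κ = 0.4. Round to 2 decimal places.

u* ≈ 1.29 m/s

Log law: V(z) = (u*/κ) · ln(z/z₀) ⇒ u* = κ · V / ln(z/z₀)
u* = 0.4 × 13.9 / ln(10.0/0.136) = 0.4 × 13.9 / 4.2977
   = 5.5600 / 4.2977 = 1.2937 m/s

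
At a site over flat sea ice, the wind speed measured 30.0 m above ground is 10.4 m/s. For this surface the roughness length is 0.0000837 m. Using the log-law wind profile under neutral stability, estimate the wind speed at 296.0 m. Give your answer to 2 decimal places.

Log law: V(z) ∝ ln(z/z₀), so V₂/V₁ = ln(z₂/z₀) / ln(z₁/z₀).
ln(296.0/0.0000837) = 15.0786, ln(30.0/0.0000837) = 12.7895
V₂ = 10.4 × 15.0786/12.7895 = 10.4 × 1.1790 = 12.2615 m/s

12.26 m/s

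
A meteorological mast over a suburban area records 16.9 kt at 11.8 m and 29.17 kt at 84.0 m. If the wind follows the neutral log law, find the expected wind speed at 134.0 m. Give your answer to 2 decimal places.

32.09 kt

Log law: V ∝ ln(z/z₀). From the pair, with r = V₁/V₂ = 0.57936,
ln z₀ = (ln z₁ − r·ln z₂)/(1 − r) = (2.4681 − 0.57936×4.4308)/0.42064 = -0.2352 → z₀ = 0.7904 m
V₃ = V₁ · ln(z₃/z₀)/ln(z₁/z₀) = 16.9 × 5.1331/2.7033 = 32.0896 kt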